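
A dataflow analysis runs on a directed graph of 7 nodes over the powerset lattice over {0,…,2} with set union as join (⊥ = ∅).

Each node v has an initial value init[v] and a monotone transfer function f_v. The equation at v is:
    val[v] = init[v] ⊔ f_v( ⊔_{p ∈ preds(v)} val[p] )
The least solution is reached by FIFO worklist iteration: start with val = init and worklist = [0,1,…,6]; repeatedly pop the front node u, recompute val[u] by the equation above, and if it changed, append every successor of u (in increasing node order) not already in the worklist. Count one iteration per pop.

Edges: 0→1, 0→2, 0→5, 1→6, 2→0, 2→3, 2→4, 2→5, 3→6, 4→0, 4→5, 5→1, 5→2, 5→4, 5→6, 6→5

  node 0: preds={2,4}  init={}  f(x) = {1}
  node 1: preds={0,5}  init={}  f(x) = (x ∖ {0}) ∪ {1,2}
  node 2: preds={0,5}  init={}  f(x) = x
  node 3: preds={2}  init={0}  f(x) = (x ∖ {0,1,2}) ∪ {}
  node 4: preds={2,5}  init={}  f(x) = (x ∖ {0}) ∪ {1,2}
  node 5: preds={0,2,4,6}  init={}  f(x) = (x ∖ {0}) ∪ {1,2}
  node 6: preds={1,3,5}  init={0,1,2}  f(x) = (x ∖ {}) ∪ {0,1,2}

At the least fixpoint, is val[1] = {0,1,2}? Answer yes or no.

Worklist (14 pops):
  #1 pop 0: in={} → {1} (was {}); enqueue []
  #2 pop 1: in={1} → {1,2} (was {}); enqueue []
  #3 pop 2: in={1} → {1} (was {}); enqueue [0]
  #4 pop 3: in={1} → {0} (no change)
  #5 pop 4: in={1} → {1,2} (was {}); enqueue []
  #6 pop 5: in={0,1,2} → {1,2} (was {}); enqueue [1,2,4]
  #7 pop 6: in={0,1,2} → {0,1,2} (no change)
  #8 pop 0: in={1,2} → {1} (no change)
  #9 pop 1: in={1,2} → {1,2} (no change)
  #10 pop 2: in={1,2} → {1,2} (was {1}); enqueue [0,3,5]
  #11 pop 4: in={1,2} → {1,2} (no change)
  #12 pop 0: in={1,2} → {1} (no change)
  #13 pop 3: in={1,2} → {0} (no change)
  #14 pop 5: in={0,1,2} → {1,2} (no change)

Fixpoint:
  val[0] = {1}
  val[1] = {1,2}
  val[2] = {1,2}
  val[3] = {0}
  val[4] = {1,2}
  val[5] = {1,2}
  val[6] = {0,1,2}

no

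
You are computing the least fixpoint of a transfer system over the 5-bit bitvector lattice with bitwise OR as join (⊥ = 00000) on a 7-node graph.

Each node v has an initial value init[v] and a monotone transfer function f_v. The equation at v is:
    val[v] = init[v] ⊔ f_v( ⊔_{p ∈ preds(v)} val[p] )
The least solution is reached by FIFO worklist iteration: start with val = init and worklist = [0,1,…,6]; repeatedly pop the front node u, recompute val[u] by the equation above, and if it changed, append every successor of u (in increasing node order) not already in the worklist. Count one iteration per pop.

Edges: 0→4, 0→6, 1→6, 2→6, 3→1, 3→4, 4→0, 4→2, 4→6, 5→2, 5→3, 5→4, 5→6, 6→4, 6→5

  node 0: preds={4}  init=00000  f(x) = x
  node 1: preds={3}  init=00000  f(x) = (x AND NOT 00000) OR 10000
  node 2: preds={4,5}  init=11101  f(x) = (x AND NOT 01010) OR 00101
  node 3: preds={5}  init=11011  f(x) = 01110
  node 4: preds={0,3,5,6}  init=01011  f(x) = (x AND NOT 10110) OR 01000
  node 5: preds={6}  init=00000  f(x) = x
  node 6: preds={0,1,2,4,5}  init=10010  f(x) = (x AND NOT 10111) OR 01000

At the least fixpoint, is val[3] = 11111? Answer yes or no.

Iteration log — 16 steps:
  step 1. node 0  ⊔preds=01011  new=01011  old=00000  +wl: 
  step 2. node 1  ⊔preds=11011  new=11011  old=00000  +wl: 
  step 3. node 2  ⊔preds=01011  new=11101  stable
  step 4. node 3  ⊔preds=00000  new=11111  old=11011  +wl: 1
  step 5. node 4  ⊔preds=11111  new=01011  stable
  step 6. node 5  ⊔preds=10010  new=10010  old=00000  +wl: 2,3,4
  step 7. node 6  ⊔preds=11111  new=11010  old=10010  +wl: 5
  step 8. node 1  ⊔preds=11111  new=11111  old=11011  +wl: 6
  step 9. node 2  ⊔preds=11011  new=11101  stable
  step 10. node 3  ⊔preds=10010  new=11111  stable
  step 11. node 4  ⊔preds=11111  new=01011  stable
  step 12. node 5  ⊔preds=11010  new=11010  old=10010  +wl: 2,3,4
  step 13. node 6  ⊔preds=11111  new=11010  stable
  step 14. node 2  ⊔preds=11011  new=11101  stable
  step 15. node 3  ⊔preds=11010  new=11111  stable
  step 16. node 4  ⊔preds=11111  new=01011  stable

Least fixpoint reached:
  node 0: 01011
  node 1: 11111
  node 2: 11101
  node 3: 11111
  node 4: 01011
  node 5: 11010
  node 6: 11010

yes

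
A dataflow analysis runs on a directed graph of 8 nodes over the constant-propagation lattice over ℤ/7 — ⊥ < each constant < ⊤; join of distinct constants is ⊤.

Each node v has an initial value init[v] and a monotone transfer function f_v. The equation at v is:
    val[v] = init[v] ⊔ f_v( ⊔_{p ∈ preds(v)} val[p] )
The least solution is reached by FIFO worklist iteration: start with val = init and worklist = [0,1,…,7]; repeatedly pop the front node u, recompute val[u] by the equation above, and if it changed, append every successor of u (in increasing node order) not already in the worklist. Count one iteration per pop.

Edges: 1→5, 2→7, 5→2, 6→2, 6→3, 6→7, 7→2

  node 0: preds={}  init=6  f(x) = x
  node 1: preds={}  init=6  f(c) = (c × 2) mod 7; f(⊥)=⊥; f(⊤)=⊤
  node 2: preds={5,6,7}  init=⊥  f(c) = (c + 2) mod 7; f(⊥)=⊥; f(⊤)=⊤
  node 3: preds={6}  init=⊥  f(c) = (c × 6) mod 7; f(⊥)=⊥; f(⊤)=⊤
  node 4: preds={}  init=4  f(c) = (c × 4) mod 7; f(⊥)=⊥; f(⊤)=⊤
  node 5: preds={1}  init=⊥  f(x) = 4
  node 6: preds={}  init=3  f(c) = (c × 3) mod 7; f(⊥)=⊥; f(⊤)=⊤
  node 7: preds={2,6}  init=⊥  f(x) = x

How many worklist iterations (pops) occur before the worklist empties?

Trace (10 dequeues):
  [1] u=0 | in ⊥ | out 6 | ==
  [2] u=1 | in ⊥ | out 6 | ==
  [3] u=2 | in 3 | out 5 | prev ⊥ | push {}
  [4] u=3 | in 3 | out 4 | prev ⊥ | push {}
  [5] u=4 | in ⊥ | out 4 | ==
  [6] u=5 | in 6 | out 4 | prev ⊥ | push {2}
  [7] u=6 | in ⊥ | out 3 | ==
  [8] u=7 | in ⊤ | out ⊤ | prev ⊥ | push {}
  [9] u=2 | in ⊤ | out ⊤ | prev 5 | push {7}
  [10] u=7 | in ⊤ | out ⊤ | ==

Converged values:
  [0] 6
  [1] 6
  [2] ⊤
  [3] 4
  [4] 4
  [5] 4
  [6] 3
  [7] ⊤

10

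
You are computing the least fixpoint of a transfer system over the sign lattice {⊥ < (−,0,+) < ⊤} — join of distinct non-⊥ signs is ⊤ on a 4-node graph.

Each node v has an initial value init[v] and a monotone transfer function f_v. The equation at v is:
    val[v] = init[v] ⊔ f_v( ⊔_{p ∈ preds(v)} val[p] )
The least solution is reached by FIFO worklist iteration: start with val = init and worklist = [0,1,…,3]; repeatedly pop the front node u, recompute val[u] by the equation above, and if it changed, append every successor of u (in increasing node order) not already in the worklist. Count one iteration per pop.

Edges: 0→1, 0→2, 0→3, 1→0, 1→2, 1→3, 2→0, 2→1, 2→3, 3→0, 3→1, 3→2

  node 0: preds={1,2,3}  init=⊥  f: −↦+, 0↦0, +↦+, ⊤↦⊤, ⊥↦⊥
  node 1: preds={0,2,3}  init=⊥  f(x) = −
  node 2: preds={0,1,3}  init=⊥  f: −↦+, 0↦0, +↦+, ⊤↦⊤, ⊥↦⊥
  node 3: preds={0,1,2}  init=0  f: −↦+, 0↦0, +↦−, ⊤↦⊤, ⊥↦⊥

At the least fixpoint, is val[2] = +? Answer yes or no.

Trace (8 dequeues):
  [1] u=0 | in 0 | out 0 | prev ⊥ | push {}
  [2] u=1 | in 0 | out − | prev ⊥ | push {0}
  [3] u=2 | in ⊤ | out ⊤ | prev ⊥ | push {1}
  [4] u=3 | in ⊤ | out ⊤ | prev 0 | push {2}
  [5] u=0 | in ⊤ | out ⊤ | prev 0 | push {3}
  [6] u=1 | in ⊤ | out − | ==
  [7] u=2 | in ⊤ | out ⊤ | ==
  [8] u=3 | in ⊤ | out ⊤ | ==

Converged values:
  [0] ⊤
  [1] −
  [2] ⊤
  [3] ⊤

no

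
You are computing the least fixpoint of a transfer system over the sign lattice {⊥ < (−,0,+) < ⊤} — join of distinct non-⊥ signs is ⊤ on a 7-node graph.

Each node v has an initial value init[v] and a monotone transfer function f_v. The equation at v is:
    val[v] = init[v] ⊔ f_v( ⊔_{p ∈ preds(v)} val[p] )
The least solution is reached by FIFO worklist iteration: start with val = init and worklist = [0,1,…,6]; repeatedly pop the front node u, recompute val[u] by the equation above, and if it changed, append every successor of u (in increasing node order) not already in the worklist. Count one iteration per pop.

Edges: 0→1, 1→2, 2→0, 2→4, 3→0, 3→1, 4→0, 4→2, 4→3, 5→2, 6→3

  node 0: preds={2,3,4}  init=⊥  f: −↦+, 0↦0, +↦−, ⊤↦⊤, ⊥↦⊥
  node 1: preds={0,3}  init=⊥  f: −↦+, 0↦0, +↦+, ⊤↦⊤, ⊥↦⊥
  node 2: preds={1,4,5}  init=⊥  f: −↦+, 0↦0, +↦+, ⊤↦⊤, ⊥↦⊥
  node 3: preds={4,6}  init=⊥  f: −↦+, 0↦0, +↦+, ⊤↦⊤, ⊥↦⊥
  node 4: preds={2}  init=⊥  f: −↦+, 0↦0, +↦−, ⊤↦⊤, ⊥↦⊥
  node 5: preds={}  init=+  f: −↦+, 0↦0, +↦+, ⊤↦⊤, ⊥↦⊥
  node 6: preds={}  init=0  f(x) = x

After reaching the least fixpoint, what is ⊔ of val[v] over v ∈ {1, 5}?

⊤

Trace (17 dequeues):
  [1] u=0 | in ⊥ | out ⊥ | ==
  [2] u=1 | in ⊥ | out ⊥ | ==
  [3] u=2 | in + | out + | prev ⊥ | push {0}
  [4] u=3 | in 0 | out 0 | prev ⊥ | push {1}
  [5] u=4 | in + | out − | prev ⊥ | push {2,3}
  [6] u=5 | in ⊥ | out + | ==
  [7] u=6 | in ⊥ | out 0 | ==
  [8] u=0 | in ⊤ | out ⊤ | prev ⊥ | push {}
  [9] u=1 | in ⊤ | out ⊤ | prev ⊥ | push {}
  [10] u=2 | in ⊤ | out ⊤ | prev + | push {0,4}
  [11] u=3 | in ⊤ | out ⊤ | prev 0 | push {1}
  [12] u=0 | in ⊤ | out ⊤ | ==
  [13] u=4 | in ⊤ | out ⊤ | prev − | push {0,2,3}
  [14] u=1 | in ⊤ | out ⊤ | ==
  [15] u=0 | in ⊤ | out ⊤ | ==
  [16] u=2 | in ⊤ | out ⊤ | ==
  [17] u=3 | in ⊤ | out ⊤ | ==

Converged values:
  [0] ⊤
  [1] ⊤
  [2] ⊤
  [3] ⊤
  [4] ⊤
  [5] +
  [6] 0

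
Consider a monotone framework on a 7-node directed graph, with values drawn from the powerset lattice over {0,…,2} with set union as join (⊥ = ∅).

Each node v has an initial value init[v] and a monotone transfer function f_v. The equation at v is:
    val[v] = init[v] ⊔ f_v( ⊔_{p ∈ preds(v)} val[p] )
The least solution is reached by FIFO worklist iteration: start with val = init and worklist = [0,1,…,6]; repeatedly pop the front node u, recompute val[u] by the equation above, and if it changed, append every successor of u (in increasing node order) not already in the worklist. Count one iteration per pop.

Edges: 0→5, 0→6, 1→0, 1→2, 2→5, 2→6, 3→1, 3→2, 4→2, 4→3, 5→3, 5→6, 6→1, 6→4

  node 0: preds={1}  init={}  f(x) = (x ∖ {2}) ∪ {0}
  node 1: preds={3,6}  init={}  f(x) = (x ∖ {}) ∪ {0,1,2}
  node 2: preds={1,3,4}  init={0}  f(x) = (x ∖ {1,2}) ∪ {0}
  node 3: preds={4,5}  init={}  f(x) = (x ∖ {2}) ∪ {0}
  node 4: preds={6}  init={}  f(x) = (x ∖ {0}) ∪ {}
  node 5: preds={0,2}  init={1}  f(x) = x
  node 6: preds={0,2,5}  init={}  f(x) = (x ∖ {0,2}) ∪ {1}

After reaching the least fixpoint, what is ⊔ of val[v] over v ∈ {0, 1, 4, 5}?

Trace (16 dequeues):
  [1] u=0 | in {} | out {0} | prev {} | push {}
  [2] u=1 | in {} | out {0,1,2} | prev {} | push {0}
  [3] u=2 | in {0,1,2} | out {0} | ==
  [4] u=3 | in {1} | out {0,1} | prev {} | push {1,2}
  [5] u=4 | in {} | out {} | ==
  [6] u=5 | in {0} | out {0,1} | prev {1} | push {3}
  [7] u=6 | in {0,1} | out {1} | prev {} | push {4}
  [8] u=0 | in {0,1,2} | out {0,1} | prev {0} | push {5,6}
  [9] u=1 | in {0,1} | out {0,1,2} | ==
  [10] u=2 | in {0,1,2} | out {0} | ==
  [11] u=3 | in {0,1} | out {0,1} | ==
  [12] u=4 | in {1} | out {1} | prev {} | push {2,3}
  [13] u=5 | in {0,1} | out {0,1} | ==
  [14] u=6 | in {0,1} | out {1} | ==
  [15] u=2 | in {0,1,2} | out {0} | ==
  [16] u=3 | in {0,1} | out {0,1} | ==

Converged values:
  [0] {0,1}
  [1] {0,1,2}
  [2] {0}
  [3] {0,1}
  [4] {1}
  [5] {0,1}
  [6] {1}

{0,1,2}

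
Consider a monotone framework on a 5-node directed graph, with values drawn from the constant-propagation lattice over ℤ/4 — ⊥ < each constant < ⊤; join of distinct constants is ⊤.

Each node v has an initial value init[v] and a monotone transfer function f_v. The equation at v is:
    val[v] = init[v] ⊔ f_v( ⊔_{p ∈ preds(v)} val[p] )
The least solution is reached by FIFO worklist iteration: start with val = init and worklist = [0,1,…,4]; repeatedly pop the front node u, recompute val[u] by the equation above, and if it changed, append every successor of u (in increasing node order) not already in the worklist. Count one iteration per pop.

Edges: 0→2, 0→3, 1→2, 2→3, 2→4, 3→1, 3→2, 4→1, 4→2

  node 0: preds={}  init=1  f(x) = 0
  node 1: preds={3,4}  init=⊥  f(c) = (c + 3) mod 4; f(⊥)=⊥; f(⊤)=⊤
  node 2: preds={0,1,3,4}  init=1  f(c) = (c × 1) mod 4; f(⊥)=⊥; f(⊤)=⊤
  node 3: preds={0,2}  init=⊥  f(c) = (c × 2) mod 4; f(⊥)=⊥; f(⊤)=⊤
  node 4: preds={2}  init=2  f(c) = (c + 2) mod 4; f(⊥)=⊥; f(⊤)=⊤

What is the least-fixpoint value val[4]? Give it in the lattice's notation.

Trace (7 dequeues):
  [1] u=0 | in ⊥ | out ⊤ | prev 1 | push {}
  [2] u=1 | in 2 | out 1 | prev ⊥ | push {}
  [3] u=2 | in ⊤ | out ⊤ | prev 1 | push {}
  [4] u=3 | in ⊤ | out ⊤ | prev ⊥ | push {1,2}
  [5] u=4 | in ⊤ | out ⊤ | prev 2 | push {}
  [6] u=1 | in ⊤ | out ⊤ | prev 1 | push {}
  [7] u=2 | in ⊤ | out ⊤ | ==

Converged values:
  [0] ⊤
  [1] ⊤
  [2] ⊤
  [3] ⊤
  [4] ⊤

⊤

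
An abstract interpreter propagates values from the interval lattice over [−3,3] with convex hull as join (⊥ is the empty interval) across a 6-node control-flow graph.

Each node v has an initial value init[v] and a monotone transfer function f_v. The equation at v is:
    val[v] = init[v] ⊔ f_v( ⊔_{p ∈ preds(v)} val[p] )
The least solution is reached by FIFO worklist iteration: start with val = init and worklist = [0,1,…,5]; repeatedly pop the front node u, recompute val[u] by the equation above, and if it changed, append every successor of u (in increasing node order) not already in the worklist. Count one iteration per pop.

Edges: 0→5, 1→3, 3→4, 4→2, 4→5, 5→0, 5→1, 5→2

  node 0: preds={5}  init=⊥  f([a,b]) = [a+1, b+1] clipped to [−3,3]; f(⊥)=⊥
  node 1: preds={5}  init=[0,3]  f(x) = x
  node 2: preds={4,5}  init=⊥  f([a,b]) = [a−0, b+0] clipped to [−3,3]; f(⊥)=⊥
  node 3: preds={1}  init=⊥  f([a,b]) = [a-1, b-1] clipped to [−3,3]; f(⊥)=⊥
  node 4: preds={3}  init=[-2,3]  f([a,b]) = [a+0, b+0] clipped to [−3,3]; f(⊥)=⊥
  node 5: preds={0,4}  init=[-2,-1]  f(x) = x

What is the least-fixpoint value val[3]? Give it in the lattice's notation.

Iteration log — 11 steps:
  step 1. node 0  ⊔preds=[-2,-1]  new=[-1,0]  old=⊥  +wl: 
  step 2. node 1  ⊔preds=[-2,-1]  new=[-2,3]  old=[0,3]  +wl: 
  step 3. node 2  ⊔preds=[-2,3]  new=[-2,3]  old=⊥  +wl: 
  step 4. node 3  ⊔preds=[-2,3]  new=[-3,2]  old=⊥  +wl: 
  step 5. node 4  ⊔preds=[-3,2]  new=[-3,3]  old=[-2,3]  +wl: 2
  step 6. node 5  ⊔preds=[-3,3]  new=[-3,3]  old=[-2,-1]  +wl: 0,1
  step 7. node 2  ⊔preds=[-3,3]  new=[-3,3]  old=[-2,3]  +wl: 
  step 8. node 0  ⊔preds=[-3,3]  new=[-2,3]  old=[-1,0]  +wl: 5
  step 9. node 1  ⊔preds=[-3,3]  new=[-3,3]  old=[-2,3]  +wl: 3
  step 10. node 5  ⊔preds=[-3,3]  new=[-3,3]  stable
  step 11. node 3  ⊔preds=[-3,3]  new=[-3,2]  stable

Least fixpoint reached:
  node 0: [-2,3]
  node 1: [-3,3]
  node 2: [-3,3]
  node 3: [-3,2]
  node 4: [-3,3]
  node 5: [-3,3]

[-3,2]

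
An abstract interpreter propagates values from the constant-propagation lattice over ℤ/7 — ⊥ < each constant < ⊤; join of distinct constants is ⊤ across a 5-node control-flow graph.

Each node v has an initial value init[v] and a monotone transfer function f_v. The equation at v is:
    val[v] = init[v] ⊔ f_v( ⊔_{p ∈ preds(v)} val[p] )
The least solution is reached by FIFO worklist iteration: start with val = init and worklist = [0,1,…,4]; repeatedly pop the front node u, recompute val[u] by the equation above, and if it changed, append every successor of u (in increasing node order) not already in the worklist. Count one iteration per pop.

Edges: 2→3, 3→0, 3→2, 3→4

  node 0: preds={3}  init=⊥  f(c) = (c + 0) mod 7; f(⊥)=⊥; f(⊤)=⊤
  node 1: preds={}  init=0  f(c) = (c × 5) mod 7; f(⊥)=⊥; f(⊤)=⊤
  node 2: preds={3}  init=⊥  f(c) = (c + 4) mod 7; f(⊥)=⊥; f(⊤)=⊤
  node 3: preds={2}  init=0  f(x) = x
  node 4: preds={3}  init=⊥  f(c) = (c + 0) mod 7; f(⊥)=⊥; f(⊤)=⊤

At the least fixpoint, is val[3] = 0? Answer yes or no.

Iteration log — 8 steps:
  step 1. node 0  ⊔preds=0  new=0  old=⊥  +wl: 
  step 2. node 1  ⊔preds=⊥  new=0  stable
  step 3. node 2  ⊔preds=0  new=4  old=⊥  +wl: 
  step 4. node 3  ⊔preds=4  new=⊤  old=0  +wl: 0,2
  step 5. node 4  ⊔preds=⊤  new=⊤  old=⊥  +wl: 
  step 6. node 0  ⊔preds=⊤  new=⊤  old=0  +wl: 
  step 7. node 2  ⊔preds=⊤  new=⊤  old=4  +wl: 3
  step 8. node 3  ⊔preds=⊤  new=⊤  stable

Least fixpoint reached:
  node 0: ⊤
  node 1: 0
  node 2: ⊤
  node 3: ⊤
  node 4: ⊤

no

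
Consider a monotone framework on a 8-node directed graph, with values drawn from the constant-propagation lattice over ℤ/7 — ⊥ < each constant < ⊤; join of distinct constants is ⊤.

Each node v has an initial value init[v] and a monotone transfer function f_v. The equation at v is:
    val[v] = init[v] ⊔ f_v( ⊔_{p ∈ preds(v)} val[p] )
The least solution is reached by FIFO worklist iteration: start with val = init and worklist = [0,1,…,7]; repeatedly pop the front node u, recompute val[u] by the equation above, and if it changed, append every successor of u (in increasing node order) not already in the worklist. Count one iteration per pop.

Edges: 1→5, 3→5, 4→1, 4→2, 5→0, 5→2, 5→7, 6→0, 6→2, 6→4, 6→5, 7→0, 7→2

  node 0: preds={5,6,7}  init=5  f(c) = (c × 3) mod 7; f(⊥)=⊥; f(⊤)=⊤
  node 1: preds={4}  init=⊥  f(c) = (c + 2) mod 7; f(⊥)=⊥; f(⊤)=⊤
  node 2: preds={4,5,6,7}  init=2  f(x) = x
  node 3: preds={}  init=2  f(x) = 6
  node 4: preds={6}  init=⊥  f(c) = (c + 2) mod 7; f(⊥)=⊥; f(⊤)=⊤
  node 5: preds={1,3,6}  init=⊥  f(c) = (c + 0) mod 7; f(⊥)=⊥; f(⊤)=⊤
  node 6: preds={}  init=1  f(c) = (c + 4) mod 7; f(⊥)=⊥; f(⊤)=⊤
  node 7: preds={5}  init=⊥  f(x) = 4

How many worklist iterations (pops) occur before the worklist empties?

12

Trace (12 dequeues):
  [1] u=0 | in 1 | out ⊤ | prev 5 | push {}
  [2] u=1 | in ⊥ | out ⊥ | ==
  [3] u=2 | in 1 | out ⊤ | prev 2 | push {}
  [4] u=3 | in ⊥ | out ⊤ | prev 2 | push {}
  [5] u=4 | in 1 | out 3 | prev ⊥ | push {1,2}
  [6] u=5 | in ⊤ | out ⊤ | prev ⊥ | push {0}
  [7] u=6 | in ⊥ | out 1 | ==
  [8] u=7 | in ⊤ | out 4 | prev ⊥ | push {}
  [9] u=1 | in 3 | out 5 | prev ⊥ | push {5}
  [10] u=2 | in ⊤ | out ⊤ | ==
  [11] u=0 | in ⊤ | out ⊤ | ==
  [12] u=5 | in ⊤ | out ⊤ | ==

Converged values:
  [0] ⊤
  [1] 5
  [2] ⊤
  [3] ⊤
  [4] 3
  [5] ⊤
  [6] 1
  [7] 4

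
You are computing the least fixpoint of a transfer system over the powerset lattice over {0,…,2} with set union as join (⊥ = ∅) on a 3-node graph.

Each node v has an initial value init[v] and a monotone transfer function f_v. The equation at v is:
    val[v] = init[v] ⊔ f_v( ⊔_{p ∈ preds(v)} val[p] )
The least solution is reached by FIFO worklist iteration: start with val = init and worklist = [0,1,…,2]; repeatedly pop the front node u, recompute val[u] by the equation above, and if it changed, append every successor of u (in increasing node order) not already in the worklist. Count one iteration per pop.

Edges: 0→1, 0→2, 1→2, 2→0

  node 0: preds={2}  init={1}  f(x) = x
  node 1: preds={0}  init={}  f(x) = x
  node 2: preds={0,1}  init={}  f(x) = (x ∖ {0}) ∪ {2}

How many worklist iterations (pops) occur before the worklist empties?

6

Iteration log — 6 steps:
  step 1. node 0  ⊔preds={}  new={1}  stable
  step 2. node 1  ⊔preds={1}  new={1}  old={}  +wl: 
  step 3. node 2  ⊔preds={1}  new={1,2}  old={}  +wl: 0
  step 4. node 0  ⊔preds={1,2}  new={1,2}  old={1}  +wl: 1,2
  step 5. node 1  ⊔preds={1,2}  new={1,2}  old={1}  +wl: 
  step 6. node 2  ⊔preds={1,2}  new={1,2}  stable

Least fixpoint reached:
  node 0: {1,2}
  node 1: {1,2}
  node 2: {1,2}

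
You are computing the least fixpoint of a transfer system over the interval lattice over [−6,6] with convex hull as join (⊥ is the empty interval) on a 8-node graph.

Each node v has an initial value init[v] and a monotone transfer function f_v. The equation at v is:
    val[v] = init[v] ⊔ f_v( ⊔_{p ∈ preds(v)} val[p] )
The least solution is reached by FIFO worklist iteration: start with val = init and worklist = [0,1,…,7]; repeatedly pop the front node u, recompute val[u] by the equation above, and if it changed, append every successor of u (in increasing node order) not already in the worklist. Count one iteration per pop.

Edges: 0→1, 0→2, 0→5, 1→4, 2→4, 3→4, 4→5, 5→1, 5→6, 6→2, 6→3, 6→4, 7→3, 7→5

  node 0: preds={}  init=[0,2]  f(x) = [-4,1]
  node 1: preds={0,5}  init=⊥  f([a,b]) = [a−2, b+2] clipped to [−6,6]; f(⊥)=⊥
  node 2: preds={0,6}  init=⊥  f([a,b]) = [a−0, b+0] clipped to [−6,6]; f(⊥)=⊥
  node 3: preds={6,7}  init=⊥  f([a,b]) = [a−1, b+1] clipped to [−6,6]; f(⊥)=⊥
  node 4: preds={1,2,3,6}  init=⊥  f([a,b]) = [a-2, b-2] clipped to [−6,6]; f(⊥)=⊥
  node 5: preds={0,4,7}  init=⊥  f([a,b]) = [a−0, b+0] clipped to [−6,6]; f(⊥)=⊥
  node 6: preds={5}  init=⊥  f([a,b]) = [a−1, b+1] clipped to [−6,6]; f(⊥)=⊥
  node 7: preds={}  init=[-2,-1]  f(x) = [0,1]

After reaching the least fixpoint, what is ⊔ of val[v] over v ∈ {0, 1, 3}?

Worklist (13 pops):
  #1 pop 0: in=⊥ → [-4,2] (was [0,2]); enqueue []
  #2 pop 1: in=[-4,2] → [-6,4] (was ⊥); enqueue []
  #3 pop 2: in=[-4,2] → [-4,2] (was ⊥); enqueue []
  #4 pop 3: in=[-2,-1] → [-3,0] (was ⊥); enqueue []
  #5 pop 4: in=[-6,4] → [-6,2] (was ⊥); enqueue []
  #6 pop 5: in=[-6,2] → [-6,2] (was ⊥); enqueue [1]
  #7 pop 6: in=[-6,2] → [-6,3] (was ⊥); enqueue [2,3,4]
  #8 pop 7: in=⊥ → [-2,1] (was [-2,-1]); enqueue [5]
  #9 pop 1: in=[-6,2] → [-6,4] (no change)
  #10 pop 2: in=[-6,3] → [-6,3] (was [-4,2]); enqueue []
  #11 pop 3: in=[-6,3] → [-6,4] (was [-3,0]); enqueue []
  #12 pop 4: in=[-6,4] → [-6,2] (no change)
  #13 pop 5: in=[-6,2] → [-6,2] (no change)

Fixpoint:
  val[0] = [-4,2]
  val[1] = [-6,4]
  val[2] = [-6,3]
  val[3] = [-6,4]
  val[4] = [-6,2]
  val[5] = [-6,2]
  val[6] = [-6,3]
  val[7] = [-2,1]

[-6,4]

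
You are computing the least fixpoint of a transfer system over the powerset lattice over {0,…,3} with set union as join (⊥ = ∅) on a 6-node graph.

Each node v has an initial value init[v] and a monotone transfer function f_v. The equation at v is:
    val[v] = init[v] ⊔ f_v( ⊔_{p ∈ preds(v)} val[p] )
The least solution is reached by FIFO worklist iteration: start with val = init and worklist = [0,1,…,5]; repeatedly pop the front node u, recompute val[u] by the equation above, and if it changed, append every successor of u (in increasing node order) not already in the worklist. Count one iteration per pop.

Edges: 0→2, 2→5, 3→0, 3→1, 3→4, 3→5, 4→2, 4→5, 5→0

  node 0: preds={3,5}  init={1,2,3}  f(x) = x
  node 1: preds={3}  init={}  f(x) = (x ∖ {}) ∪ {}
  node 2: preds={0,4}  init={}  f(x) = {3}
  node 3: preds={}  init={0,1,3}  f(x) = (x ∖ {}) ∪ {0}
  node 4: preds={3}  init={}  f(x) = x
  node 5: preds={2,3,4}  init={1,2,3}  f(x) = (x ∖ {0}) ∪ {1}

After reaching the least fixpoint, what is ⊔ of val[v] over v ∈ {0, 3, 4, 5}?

Worklist (7 pops):
  #1 pop 0: in={0,1,2,3} → {0,1,2,3} (was {1,2,3}); enqueue []
  #2 pop 1: in={0,1,3} → {0,1,3} (was {}); enqueue []
  #3 pop 2: in={0,1,2,3} → {3} (was {}); enqueue []
  #4 pop 3: in={} → {0,1,3} (no change)
  #5 pop 4: in={0,1,3} → {0,1,3} (was {}); enqueue [2]
  #6 pop 5: in={0,1,3} → {1,2,3} (no change)
  #7 pop 2: in={0,1,2,3} → {3} (no change)

Fixpoint:
  val[0] = {0,1,2,3}
  val[1] = {0,1,3}
  val[2] = {3}
  val[3] = {0,1,3}
  val[4] = {0,1,3}
  val[5] = {1,2,3}

{0,1,2,3}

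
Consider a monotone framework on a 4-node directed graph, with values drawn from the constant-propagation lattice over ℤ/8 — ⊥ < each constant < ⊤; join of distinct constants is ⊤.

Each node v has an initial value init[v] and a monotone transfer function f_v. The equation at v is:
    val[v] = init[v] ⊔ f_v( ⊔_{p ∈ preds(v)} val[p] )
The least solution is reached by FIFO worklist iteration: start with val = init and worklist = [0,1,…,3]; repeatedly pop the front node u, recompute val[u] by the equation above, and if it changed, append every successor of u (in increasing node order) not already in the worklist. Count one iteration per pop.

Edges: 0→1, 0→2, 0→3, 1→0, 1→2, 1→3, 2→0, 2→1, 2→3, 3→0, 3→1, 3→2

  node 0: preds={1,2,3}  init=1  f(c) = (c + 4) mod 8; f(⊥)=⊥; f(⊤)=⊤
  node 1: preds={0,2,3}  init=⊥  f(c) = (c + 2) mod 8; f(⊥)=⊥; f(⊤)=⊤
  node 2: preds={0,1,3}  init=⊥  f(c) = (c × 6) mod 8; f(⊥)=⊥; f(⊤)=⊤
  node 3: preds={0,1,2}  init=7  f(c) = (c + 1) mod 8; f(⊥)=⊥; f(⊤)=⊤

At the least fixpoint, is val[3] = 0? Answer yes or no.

no

Trace (7 dequeues):
  [1] u=0 | in 7 | out ⊤ | prev 1 | push {}
  [2] u=1 | in ⊤ | out ⊤ | prev ⊥ | push {0}
  [3] u=2 | in ⊤ | out ⊤ | prev ⊥ | push {1}
  [4] u=3 | in ⊤ | out ⊤ | prev 7 | push {2}
  [5] u=0 | in ⊤ | out ⊤ | ==
  [6] u=1 | in ⊤ | out ⊤ | ==
  [7] u=2 | in ⊤ | out ⊤ | ==

Converged values:
  [0] ⊤
  [1] ⊤
  [2] ⊤
  [3] ⊤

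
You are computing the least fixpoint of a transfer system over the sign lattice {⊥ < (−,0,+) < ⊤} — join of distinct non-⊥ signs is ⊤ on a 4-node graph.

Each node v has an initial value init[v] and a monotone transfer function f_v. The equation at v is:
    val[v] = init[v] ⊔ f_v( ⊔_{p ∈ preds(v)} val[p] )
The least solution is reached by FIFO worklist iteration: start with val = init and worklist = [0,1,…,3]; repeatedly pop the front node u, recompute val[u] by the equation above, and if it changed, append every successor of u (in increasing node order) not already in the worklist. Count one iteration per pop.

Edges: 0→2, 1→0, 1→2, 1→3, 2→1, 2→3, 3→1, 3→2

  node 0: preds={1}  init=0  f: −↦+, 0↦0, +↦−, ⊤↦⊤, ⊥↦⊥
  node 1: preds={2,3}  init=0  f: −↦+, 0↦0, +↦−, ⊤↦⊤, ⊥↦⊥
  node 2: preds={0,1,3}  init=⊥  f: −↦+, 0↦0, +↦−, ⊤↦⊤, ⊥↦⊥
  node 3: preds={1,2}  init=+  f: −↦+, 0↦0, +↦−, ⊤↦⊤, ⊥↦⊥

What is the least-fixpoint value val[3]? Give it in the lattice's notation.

⊤

Trace (7 dequeues):
  [1] u=0 | in 0 | out 0 | ==
  [2] u=1 | in + | out ⊤ | prev 0 | push {0}
  [3] u=2 | in ⊤ | out ⊤ | prev ⊥ | push {1}
  [4] u=3 | in ⊤ | out ⊤ | prev + | push {2}
  [5] u=0 | in ⊤ | out ⊤ | prev 0 | push {}
  [6] u=1 | in ⊤ | out ⊤ | ==
  [7] u=2 | in ⊤ | out ⊤ | ==

Converged values:
  [0] ⊤
  [1] ⊤
  [2] ⊤
  [3] ⊤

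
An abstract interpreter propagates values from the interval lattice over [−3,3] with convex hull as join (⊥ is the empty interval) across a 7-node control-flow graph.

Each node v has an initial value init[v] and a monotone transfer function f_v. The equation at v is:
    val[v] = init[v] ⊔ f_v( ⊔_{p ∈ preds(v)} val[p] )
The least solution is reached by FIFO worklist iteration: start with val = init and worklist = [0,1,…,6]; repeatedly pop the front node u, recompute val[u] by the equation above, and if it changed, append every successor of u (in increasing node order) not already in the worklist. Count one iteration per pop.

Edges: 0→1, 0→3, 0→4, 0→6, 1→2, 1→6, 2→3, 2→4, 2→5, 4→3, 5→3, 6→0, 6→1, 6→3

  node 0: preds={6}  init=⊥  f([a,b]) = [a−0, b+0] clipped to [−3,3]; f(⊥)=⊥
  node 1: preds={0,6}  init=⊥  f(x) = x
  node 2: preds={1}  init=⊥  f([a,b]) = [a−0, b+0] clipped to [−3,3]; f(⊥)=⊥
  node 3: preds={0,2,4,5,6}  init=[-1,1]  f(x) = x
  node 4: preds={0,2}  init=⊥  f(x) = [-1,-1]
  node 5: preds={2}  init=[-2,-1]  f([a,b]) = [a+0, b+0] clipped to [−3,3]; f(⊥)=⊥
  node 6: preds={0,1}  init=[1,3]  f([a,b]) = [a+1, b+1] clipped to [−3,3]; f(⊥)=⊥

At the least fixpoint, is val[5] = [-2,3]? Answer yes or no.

Iteration log — 8 steps:
  step 1. node 0  ⊔preds=[1,3]  new=[1,3]  old=⊥  +wl: 
  step 2. node 1  ⊔preds=[1,3]  new=[1,3]  old=⊥  +wl: 
  step 3. node 2  ⊔preds=[1,3]  new=[1,3]  old=⊥  +wl: 
  step 4. node 3  ⊔preds=[-2,3]  new=[-2,3]  old=[-1,1]  +wl: 
  step 5. node 4  ⊔preds=[1,3]  new=[-1,-1]  old=⊥  +wl: 3
  step 6. node 5  ⊔preds=[1,3]  new=[-2,3]  old=[-2,-1]  +wl: 
  step 7. node 6  ⊔preds=[1,3]  new=[1,3]  stable
  step 8. node 3  ⊔preds=[-2,3]  new=[-2,3]  stable

Least fixpoint reached:
  node 0: [1,3]
  node 1: [1,3]
  node 2: [1,3]
  node 3: [-2,3]
  node 4: [-1,-1]
  node 5: [-2,3]
  node 6: [1,3]

yes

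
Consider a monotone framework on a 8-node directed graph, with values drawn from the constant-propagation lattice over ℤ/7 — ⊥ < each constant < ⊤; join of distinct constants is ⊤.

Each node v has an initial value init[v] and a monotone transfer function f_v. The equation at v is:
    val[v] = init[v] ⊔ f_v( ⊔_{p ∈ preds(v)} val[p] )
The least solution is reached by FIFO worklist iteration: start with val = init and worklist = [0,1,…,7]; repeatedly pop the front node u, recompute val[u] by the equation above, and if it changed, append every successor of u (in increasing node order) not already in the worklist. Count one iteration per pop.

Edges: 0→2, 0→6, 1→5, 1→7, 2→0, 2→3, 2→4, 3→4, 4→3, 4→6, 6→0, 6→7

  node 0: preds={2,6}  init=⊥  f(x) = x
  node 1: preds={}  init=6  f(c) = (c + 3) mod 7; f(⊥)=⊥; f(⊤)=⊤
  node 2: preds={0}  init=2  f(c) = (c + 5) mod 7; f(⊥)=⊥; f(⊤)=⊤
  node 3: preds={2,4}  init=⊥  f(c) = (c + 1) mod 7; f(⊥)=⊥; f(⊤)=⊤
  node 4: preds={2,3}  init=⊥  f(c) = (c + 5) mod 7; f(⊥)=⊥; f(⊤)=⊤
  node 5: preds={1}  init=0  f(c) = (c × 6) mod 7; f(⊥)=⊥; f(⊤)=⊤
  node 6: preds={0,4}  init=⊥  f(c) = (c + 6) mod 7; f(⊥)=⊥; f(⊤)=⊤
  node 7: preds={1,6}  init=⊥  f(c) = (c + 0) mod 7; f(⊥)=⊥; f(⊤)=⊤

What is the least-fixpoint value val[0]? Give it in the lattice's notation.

⊤

Trace (12 dequeues):
  [1] u=0 | in 2 | out 2 | prev ⊥ | push {}
  [2] u=1 | in ⊥ | out 6 | ==
  [3] u=2 | in 2 | out ⊤ | prev 2 | push {0}
  [4] u=3 | in ⊤ | out ⊤ | prev ⊥ | push {}
  [5] u=4 | in ⊤ | out ⊤ | prev ⊥ | push {3}
  [6] u=5 | in 6 | out ⊤ | prev 0 | push {}
  [7] u=6 | in ⊤ | out ⊤ | prev ⊥ | push {}
  [8] u=7 | in ⊤ | out ⊤ | prev ⊥ | push {}
  [9] u=0 | in ⊤ | out ⊤ | prev 2 | push {2,6}
  [10] u=3 | in ⊤ | out ⊤ | ==
  [11] u=2 | in ⊤ | out ⊤ | ==
  [12] u=6 | in ⊤ | out ⊤ | ==

Converged values:
  [0] ⊤
  [1] 6
  [2] ⊤
  [3] ⊤
  [4] ⊤
  [5] ⊤
  [6] ⊤
  [7] ⊤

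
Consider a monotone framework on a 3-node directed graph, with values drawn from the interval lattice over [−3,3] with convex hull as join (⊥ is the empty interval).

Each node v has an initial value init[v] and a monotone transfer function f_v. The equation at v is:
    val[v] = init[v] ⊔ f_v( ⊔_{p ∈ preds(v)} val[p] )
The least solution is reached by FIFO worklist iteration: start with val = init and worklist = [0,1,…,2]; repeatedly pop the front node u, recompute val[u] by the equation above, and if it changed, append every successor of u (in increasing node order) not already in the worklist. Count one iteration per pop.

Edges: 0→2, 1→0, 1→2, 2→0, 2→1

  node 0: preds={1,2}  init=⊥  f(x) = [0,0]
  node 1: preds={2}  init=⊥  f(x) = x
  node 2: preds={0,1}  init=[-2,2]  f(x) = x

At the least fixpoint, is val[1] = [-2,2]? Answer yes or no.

yes

Trace (4 dequeues):
  [1] u=0 | in [-2,2] | out [0,0] | prev ⊥ | push {}
  [2] u=1 | in [-2,2] | out [-2,2] | prev ⊥ | push {0}
  [3] u=2 | in [-2,2] | out [-2,2] | ==
  [4] u=0 | in [-2,2] | out [0,0] | ==

Converged values:
  [0] [0,0]
  [1] [-2,2]
  [2] [-2,2]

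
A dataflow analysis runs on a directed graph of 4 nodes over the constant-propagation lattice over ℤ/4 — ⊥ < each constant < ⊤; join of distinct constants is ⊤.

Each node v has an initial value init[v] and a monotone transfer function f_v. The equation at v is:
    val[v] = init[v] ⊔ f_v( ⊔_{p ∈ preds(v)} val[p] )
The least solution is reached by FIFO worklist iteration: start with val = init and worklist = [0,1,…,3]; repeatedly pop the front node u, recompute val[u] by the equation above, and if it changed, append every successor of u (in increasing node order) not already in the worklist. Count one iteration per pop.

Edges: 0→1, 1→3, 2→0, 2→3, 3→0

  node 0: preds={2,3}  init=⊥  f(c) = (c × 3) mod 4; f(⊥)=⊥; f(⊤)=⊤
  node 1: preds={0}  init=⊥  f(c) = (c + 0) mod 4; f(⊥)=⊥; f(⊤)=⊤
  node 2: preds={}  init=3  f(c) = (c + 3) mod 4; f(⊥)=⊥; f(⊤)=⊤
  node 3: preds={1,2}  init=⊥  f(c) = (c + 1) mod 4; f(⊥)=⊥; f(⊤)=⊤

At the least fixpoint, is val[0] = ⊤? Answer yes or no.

yes

Worklist (7 pops):
  #1 pop 0: in=3 → 1 (was ⊥); enqueue []
  #2 pop 1: in=1 → 1 (was ⊥); enqueue []
  #3 pop 2: in=⊥ → 3 (no change)
  #4 pop 3: in=⊤ → ⊤ (was ⊥); enqueue [0]
  #5 pop 0: in=⊤ → ⊤ (was 1); enqueue [1]
  #6 pop 1: in=⊤ → ⊤ (was 1); enqueue [3]
  #7 pop 3: in=⊤ → ⊤ (no change)

Fixpoint:
  val[0] = ⊤
  val[1] = ⊤
  val[2] = 3
  val[3] = ⊤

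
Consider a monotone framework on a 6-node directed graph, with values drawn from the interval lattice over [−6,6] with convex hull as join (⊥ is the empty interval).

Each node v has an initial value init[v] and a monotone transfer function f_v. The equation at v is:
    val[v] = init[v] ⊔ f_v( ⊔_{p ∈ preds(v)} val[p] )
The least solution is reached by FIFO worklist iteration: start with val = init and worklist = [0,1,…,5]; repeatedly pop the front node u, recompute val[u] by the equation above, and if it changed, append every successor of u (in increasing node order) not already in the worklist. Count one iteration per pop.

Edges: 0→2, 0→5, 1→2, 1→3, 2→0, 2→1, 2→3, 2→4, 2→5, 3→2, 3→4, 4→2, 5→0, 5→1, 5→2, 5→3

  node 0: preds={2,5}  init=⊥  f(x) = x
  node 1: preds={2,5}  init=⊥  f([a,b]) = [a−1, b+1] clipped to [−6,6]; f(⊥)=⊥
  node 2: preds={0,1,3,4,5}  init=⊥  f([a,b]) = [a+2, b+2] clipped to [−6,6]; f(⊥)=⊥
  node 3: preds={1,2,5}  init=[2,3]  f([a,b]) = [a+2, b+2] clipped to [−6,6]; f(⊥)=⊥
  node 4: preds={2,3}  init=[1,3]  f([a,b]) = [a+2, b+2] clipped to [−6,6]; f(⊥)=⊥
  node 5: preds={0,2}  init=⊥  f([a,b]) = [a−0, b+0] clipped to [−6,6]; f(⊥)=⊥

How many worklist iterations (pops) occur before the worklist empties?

17

Trace (17 dequeues):
  [1] u=0 | in ⊥ | out ⊥ | ==
  [2] u=1 | in ⊥ | out ⊥ | ==
  [3] u=2 | in [1,3] | out [3,5] | prev ⊥ | push {0,1}
  [4] u=3 | in [3,5] | out [2,6] | prev [2,3] | push {2}
  [5] u=4 | in [2,6] | out [1,6] | prev [1,3] | push {}
  [6] u=5 | in [3,5] | out [3,5] | prev ⊥ | push {3}
  [7] u=0 | in [3,5] | out [3,5] | prev ⊥ | push {5}
  [8] u=1 | in [3,5] | out [2,6] | prev ⊥ | push {}
  [9] u=2 | in [1,6] | out [3,6] | prev [3,5] | push {0,1,4}
  [10] u=3 | in [2,6] | out [2,6] | ==
  [11] u=5 | in [3,6] | out [3,6] | prev [3,5] | push {2,3}
  [12] u=0 | in [3,6] | out [3,6] | prev [3,5] | push {5}
  [13] u=1 | in [3,6] | out [2,6] | ==
  [14] u=4 | in [2,6] | out [1,6] | ==
  [15] u=2 | in [1,6] | out [3,6] | ==
  [16] u=3 | in [2,6] | out [2,6] | ==
  [17] u=5 | in [3,6] | out [3,6] | ==

Converged values:
  [0] [3,6]
  [1] [2,6]
  [2] [3,6]
  [3] [2,6]
  [4] [1,6]
  [5] [3,6]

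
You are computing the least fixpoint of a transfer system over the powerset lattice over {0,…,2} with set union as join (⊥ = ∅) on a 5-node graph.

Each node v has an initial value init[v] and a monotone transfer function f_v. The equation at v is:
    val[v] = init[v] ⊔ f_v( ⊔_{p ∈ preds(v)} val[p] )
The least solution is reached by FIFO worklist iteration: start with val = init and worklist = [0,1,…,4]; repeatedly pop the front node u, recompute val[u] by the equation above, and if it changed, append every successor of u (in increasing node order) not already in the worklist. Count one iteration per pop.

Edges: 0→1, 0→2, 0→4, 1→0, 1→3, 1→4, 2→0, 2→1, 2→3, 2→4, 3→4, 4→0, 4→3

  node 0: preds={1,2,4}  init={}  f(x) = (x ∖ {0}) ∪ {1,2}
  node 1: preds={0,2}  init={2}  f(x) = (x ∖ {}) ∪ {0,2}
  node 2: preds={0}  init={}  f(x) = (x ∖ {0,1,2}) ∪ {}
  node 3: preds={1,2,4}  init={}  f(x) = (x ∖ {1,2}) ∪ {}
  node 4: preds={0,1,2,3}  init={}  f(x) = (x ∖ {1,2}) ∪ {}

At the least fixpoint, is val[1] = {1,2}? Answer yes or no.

Trace (7 dequeues):
  [1] u=0 | in {2} | out {1,2} | prev {} | push {}
  [2] u=1 | in {1,2} | out {0,1,2} | prev {2} | push {0}
  [3] u=2 | in {1,2} | out {} | ==
  [4] u=3 | in {0,1,2} | out {0} | prev {} | push {}
  [5] u=4 | in {0,1,2} | out {0} | prev {} | push {3}
  [6] u=0 | in {0,1,2} | out {1,2} | ==
  [7] u=3 | in {0,1,2} | out {0} | ==

Converged values:
  [0] {1,2}
  [1] {0,1,2}
  [2] {}
  [3] {0}
  [4] {0}

no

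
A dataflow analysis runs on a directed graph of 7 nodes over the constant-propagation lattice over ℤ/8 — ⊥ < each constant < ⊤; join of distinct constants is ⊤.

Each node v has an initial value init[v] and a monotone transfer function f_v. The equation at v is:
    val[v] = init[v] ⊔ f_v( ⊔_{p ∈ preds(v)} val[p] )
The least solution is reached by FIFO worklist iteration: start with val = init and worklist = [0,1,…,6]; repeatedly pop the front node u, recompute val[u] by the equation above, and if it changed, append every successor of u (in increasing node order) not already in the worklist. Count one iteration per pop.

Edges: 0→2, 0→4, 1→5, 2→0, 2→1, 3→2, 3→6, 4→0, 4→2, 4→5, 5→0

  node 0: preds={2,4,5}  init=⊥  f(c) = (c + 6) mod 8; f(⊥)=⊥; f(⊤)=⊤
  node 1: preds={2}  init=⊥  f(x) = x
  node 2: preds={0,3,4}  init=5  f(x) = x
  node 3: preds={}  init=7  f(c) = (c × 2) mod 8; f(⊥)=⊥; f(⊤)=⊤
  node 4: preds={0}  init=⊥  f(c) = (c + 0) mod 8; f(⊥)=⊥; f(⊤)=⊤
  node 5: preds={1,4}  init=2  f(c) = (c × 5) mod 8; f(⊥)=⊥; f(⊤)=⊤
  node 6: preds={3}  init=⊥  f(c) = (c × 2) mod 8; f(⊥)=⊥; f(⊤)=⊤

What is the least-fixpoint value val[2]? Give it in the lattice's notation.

⊤

Trace (11 dequeues):
  [1] u=0 | in ⊤ | out ⊤ | prev ⊥ | push {}
  [2] u=1 | in 5 | out 5 | prev ⊥ | push {}
  [3] u=2 | in ⊤ | out ⊤ | prev 5 | push {0,1}
  [4] u=3 | in ⊥ | out 7 | ==
  [5] u=4 | in ⊤ | out ⊤ | prev ⊥ | push {2}
  [6] u=5 | in ⊤ | out ⊤ | prev 2 | push {}
  [7] u=6 | in 7 | out 6 | prev ⊥ | push {}
  [8] u=0 | in ⊤ | out ⊤ | ==
  [9] u=1 | in ⊤ | out ⊤ | prev 5 | push {5}
  [10] u=2 | in ⊤ | out ⊤ | ==
  [11] u=5 | in ⊤ | out ⊤ | ==

Converged values:
  [0] ⊤
  [1] ⊤
  [2] ⊤
  [3] 7
  [4] ⊤
  [5] ⊤
  [6] 6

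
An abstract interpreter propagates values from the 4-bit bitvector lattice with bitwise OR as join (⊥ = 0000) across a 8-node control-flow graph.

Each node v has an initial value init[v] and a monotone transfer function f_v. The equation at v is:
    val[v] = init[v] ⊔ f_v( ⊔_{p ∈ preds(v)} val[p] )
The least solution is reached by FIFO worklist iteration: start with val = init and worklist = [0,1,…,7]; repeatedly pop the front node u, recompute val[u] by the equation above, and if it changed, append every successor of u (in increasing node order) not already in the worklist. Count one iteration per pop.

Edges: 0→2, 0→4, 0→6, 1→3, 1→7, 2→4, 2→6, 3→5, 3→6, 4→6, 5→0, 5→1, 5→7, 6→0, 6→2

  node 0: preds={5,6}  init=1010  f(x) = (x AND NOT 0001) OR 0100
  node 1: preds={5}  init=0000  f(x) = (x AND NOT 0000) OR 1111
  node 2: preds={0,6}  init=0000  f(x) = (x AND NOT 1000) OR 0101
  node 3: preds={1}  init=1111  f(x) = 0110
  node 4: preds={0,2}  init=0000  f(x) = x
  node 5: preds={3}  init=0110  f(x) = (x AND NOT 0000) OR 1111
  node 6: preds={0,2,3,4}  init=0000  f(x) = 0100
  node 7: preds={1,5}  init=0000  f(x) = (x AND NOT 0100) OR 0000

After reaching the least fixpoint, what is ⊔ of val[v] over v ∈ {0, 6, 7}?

1111

Worklist (11 pops):
  #1 pop 0: in=0110 → 1110 (was 1010); enqueue []
  #2 pop 1: in=0110 → 1111 (was 0000); enqueue []
  #3 pop 2: in=1110 → 0111 (was 0000); enqueue []
  #4 pop 3: in=1111 → 1111 (no change)
  #5 pop 4: in=1111 → 1111 (was 0000); enqueue []
  #6 pop 5: in=1111 → 1111 (was 0110); enqueue [0,1]
  #7 pop 6: in=1111 → 0100 (was 0000); enqueue [2]
  #8 pop 7: in=1111 → 1011 (was 0000); enqueue []
  #9 pop 0: in=1111 → 1110 (no change)
  #10 pop 1: in=1111 → 1111 (no change)
  #11 pop 2: in=1110 → 0111 (no change)

Fixpoint:
  val[0] = 1110
  val[1] = 1111
  val[2] = 0111
  val[3] = 1111
  val[4] = 1111
  val[5] = 1111
  val[6] = 0100
  val[7] = 1011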